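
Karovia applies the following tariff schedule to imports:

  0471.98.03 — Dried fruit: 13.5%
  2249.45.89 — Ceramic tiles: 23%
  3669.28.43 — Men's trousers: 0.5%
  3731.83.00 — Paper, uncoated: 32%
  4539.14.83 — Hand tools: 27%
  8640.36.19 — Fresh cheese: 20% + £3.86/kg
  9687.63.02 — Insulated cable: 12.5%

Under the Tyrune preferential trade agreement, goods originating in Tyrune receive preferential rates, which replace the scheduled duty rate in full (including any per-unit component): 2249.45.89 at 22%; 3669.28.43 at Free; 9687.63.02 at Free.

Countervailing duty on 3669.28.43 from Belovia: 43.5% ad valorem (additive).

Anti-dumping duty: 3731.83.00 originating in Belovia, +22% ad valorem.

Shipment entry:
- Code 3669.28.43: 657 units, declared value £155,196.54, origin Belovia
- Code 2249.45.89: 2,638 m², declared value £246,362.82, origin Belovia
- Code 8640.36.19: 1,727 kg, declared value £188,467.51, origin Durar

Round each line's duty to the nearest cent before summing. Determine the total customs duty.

£169,309.65

Line 1 (3669.28.43, Belovia, 657 units, £155,196.54):
Base rate for 3669.28.43 is 0.5%.
3669.28.43 has an FTA preferential rate, but origin Belovia is not Tyrune; base rate stands.
Additional duty on 3669.28.43 from Belovia: +43.5%. Applied ad valorem rate: 0.5% + 43.5% = 44%.
Duty = £155,196.54 × 44% = £68,286.48.
Line 2 (2249.45.89, Belovia, 2,638 m², £246,362.82):
Base rate for 2249.45.89 is 23%.
2249.45.89 has an FTA preferential rate, but origin Belovia is not Tyrune; base rate stands.
Duty = £246,362.82 × 23% = £56,663.45.
Line 3 (8640.36.19, Durar, 1,727 kg, £188,467.51):
Base rate for 8640.36.19 is 20% + £3.86/kg.
Duty = £188,467.51 × 20% + 1,727 × £3.86 = £44,359.72.
Total = £68,286.48 + £56,663.45 + £44,359.72 = £169,309.65.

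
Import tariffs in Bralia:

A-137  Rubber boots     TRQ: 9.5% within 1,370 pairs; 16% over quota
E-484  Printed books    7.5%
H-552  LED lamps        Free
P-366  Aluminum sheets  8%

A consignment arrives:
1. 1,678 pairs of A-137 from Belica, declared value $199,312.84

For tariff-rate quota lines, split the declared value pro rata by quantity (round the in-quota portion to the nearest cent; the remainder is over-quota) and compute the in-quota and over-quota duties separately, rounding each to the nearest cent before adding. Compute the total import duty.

$21,312.70

Line 1 (A-137, Belica, 1,678 pairs, $199,312.84):
Code A-137 is under a tariff-rate quota (threshold 1,370 pairs). In-quota: 1,370 pairs at 9.5%; over-quota: 308 pairs at 16%.
Pro-rata value split: in-quota = $199,312.84 × 1,370/1,678 = $162,728.60; over-quota = $199,312.84 − $162,728.60 = $36,584.24.
In-quota duty = $162,728.60 × 9.5% = $15,459.22. Over-quota duty = $36,584.24 × 16% = $5,853.48.
Line duty = $15,459.22 + $5,853.48 = $21,312.70.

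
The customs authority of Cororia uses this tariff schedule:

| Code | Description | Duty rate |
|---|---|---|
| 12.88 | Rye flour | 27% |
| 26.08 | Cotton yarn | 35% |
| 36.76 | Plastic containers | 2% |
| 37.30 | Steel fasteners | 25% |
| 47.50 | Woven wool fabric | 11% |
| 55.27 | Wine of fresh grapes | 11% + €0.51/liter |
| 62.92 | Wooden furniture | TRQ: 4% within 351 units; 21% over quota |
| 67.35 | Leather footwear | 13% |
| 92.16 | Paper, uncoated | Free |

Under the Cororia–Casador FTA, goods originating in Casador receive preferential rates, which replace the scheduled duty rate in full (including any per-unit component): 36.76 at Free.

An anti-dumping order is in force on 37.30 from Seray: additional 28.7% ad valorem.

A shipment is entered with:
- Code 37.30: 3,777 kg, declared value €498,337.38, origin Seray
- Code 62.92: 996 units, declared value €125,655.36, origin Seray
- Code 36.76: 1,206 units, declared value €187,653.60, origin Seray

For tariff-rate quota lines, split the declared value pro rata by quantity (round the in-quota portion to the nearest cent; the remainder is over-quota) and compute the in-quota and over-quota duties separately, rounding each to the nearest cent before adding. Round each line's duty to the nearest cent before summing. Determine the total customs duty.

Line 1 (37.30, Seray, 3,777 kg, €498,337.38):
Base rate for 37.30 is 25%.
Additional duty on 37.30 from Seray: +28.7%. Applied ad valorem rate: 25% + 28.7% = 53.7%.
Duty = €498,337.38 × 53.7% = €267,607.17.
Line 2 (62.92, Seray, 996 units, €125,655.36):
Code 62.92 is under a tariff-rate quota (threshold 351 units). In-quota: 351 units at 4%; over-quota: 645 units at 21%.
Pro-rata value split: in-quota = €125,655.36 × 351/996 = €44,282.16; over-quota = €125,655.36 − €44,282.16 = €81,373.20.
In-quota duty = €44,282.16 × 4% = €1,771.29. Over-quota duty = €81,373.20 × 21% = €17,088.37.
Line duty = €1,771.29 + €17,088.37 = €18,859.66.
Line 3 (36.76, Seray, 1,206 units, €187,653.60):
Base rate for 36.76 is 2%.
36.76 has an FTA preferential rate, but origin Seray is not Casador; base rate stands.
Duty = €187,653.60 × 2% = €3,753.07.
Total = €267,607.17 + €18,859.66 + €3,753.07 = €290,219.90.

€290,219.90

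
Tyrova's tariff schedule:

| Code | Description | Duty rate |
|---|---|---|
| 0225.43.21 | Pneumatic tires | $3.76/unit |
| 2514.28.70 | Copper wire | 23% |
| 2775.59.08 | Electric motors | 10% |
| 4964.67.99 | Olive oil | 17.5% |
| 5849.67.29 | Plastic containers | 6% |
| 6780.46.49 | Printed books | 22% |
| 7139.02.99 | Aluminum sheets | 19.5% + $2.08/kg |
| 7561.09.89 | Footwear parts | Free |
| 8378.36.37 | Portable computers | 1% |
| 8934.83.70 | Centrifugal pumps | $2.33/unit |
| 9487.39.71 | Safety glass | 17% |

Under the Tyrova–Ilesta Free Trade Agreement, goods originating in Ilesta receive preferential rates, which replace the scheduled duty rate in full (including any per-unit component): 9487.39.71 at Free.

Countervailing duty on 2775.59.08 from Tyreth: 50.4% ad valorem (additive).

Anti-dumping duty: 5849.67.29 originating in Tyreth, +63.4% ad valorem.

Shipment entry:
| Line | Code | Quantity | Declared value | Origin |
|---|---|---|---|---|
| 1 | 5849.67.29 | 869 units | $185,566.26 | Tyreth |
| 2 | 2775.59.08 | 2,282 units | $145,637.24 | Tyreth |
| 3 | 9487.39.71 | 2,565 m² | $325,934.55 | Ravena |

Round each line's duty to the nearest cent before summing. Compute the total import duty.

Line 1 (5849.67.29, Tyreth, 869 units, $185,566.26):
Base rate for 5849.67.29 is 6%.
Additional duty on 5849.67.29 from Tyreth: +63.4%. Applied ad valorem rate: 6% + 63.4% = 69.4%.
Duty = $185,566.26 × 69.4% = $128,782.98.
Line 2 (2775.59.08, Tyreth, 2,282 units, $145,637.24):
Base rate for 2775.59.08 is 10%.
Additional duty on 2775.59.08 from Tyreth: +50.4%. Applied ad valorem rate: 10% + 50.4% = 60.4%.
Duty = $145,637.24 × 60.4% = $87,964.89.
Line 3 (9487.39.71, Ravena, 2,565 m², $325,934.55):
Base rate for 9487.39.71 is 17%.
9487.39.71 has an FTA preferential rate, but origin Ravena is not Ilesta; base rate stands.
Duty = $325,934.55 × 17% = $55,408.87.
Total = $128,782.98 + $87,964.89 + $55,408.87 = $272,156.74.

$272,156.74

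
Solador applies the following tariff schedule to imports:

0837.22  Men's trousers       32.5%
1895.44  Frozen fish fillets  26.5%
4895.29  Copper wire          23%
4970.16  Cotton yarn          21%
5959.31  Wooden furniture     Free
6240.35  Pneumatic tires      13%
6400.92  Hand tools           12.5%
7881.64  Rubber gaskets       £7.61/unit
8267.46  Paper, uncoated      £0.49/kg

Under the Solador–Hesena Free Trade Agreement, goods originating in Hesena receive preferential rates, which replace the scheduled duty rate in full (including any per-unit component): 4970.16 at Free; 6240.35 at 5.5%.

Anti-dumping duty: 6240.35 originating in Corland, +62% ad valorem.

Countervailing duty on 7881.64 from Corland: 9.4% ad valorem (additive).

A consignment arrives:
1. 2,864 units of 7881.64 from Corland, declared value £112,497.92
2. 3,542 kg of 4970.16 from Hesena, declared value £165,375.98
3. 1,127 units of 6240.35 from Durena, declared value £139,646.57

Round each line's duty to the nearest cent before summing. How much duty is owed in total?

£50,523.89

Line 1 (7881.64, Corland, 2,864 units, £112,497.92):
Base rate for 7881.64 is £7.61/unit.
Additional duty on 7881.64 from Corland: +9.4% ad valorem. Applied ad valorem rate = 9.4%.
Duty = £112,497.92 × 9.4% + 2,864 × £7.61 = £32,369.84.
Line 2 (4970.16, Hesena, 3,542 kg, £165,375.98):
Base rate for 4970.16 is 21%.
Origin Hesena qualifies under the Solador–Hesena agreement and 4970.16 is covered: preferential rate Free applies instead.
Duty = £165,375.98 × 0% = £0.00.
Line 3 (6240.35, Durena, 1,127 units, £139,646.57):
Base rate for 6240.35 is 13%.
6240.35 has an FTA preferential rate, but origin Durena is not Hesena; base rate stands.
The additional-duty order on 6240.35 targets Corland, not Durena; it does not apply.
Duty = £139,646.57 × 13% = £18,154.05.
Total = £32,369.84 + £0.00 + £18,154.05 = £50,523.89.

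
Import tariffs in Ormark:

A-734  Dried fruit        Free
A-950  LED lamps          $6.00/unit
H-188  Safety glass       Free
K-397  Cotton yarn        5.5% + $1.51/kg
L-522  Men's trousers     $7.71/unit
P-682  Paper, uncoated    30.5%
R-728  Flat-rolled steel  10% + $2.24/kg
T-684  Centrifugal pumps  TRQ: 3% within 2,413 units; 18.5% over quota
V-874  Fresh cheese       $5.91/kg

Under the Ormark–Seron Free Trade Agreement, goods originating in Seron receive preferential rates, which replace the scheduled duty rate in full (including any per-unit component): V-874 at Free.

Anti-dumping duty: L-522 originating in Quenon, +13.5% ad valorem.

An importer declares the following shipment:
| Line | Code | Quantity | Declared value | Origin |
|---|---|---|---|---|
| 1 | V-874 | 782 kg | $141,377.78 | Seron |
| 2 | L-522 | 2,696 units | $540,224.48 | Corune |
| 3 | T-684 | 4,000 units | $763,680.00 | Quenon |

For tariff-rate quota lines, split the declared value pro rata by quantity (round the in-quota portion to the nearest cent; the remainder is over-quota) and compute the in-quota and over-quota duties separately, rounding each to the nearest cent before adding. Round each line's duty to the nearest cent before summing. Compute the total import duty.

$90,660.02

Line 1 (V-874, Seron, 782 kg, $141,377.78):
Base rate for V-874 is $5.91/kg.
Origin Seron qualifies under the Ormark–Seron agreement and V-874 is covered: preferential rate Free applies instead.
Duty = $141,377.78 × 0% = $0.00.
Line 2 (L-522, Corune, 2,696 units, $540,224.48):
Base rate for L-522 is $7.71/unit.
The additional-duty order on L-522 targets Quenon, not Corune; it does not apply.
Duty = 2,696 × $7.71 = $20,786.16.
Line 3 (T-684, Quenon, 4,000 units, $763,680.00):
Code T-684 is under a tariff-rate quota (threshold 2,413 units). In-quota: 2,413 units at 3%; over-quota: 1,587 units at 18.5%.
Pro-rata value split: in-quota = $763,680.00 × 2,413/4,000 = $460,689.96; over-quota = $763,680.00 − $460,689.96 = $302,990.04.
In-quota duty = $460,689.96 × 3% = $13,820.70. Over-quota duty = $302,990.04 × 18.5% = $56,053.16.
Line duty = $13,820.70 + $56,053.16 = $69,873.86.
Total = $0.00 + $20,786.16 + $69,873.86 = $90,660.02.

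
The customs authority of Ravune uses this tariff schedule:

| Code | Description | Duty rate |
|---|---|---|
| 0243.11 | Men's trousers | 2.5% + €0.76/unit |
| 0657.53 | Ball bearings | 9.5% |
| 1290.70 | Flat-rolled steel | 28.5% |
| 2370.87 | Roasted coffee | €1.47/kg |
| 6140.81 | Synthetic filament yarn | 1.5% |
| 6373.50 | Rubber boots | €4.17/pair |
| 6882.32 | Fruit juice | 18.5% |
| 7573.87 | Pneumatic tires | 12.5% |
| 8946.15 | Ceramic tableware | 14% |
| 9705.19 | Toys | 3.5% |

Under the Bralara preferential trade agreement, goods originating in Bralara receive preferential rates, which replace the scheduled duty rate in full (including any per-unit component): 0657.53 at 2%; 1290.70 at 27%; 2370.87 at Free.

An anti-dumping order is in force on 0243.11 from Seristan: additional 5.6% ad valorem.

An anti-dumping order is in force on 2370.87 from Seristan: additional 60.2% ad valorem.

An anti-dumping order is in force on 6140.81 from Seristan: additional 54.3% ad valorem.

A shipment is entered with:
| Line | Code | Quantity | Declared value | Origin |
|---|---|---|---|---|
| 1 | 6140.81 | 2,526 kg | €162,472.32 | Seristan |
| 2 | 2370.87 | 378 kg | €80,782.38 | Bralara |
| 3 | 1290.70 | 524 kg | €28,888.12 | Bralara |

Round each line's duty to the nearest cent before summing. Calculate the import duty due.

€98,459.34

Line 1 (6140.81, Seristan, 2,526 kg, €162,472.32):
Base rate for 6140.81 is 1.5%.
Additional duty on 6140.81 from Seristan: +54.3%. Applied ad valorem rate: 1.5% + 54.3% = 55.8%.
Duty = €162,472.32 × 55.8% = €90,659.55.
Line 2 (2370.87, Bralara, 378 kg, €80,782.38):
Base rate for 2370.87 is €1.47/kg.
Origin Bralara qualifies under the Ravune–Bralara agreement and 2370.87 is covered: preferential rate Free applies instead.
The additional-duty order on 2370.87 targets Seristan, not Bralara; it does not apply.
Duty = €80,782.38 × 0% = €0.00.
Line 3 (1290.70, Bralara, 524 kg, €28,888.12):
Base rate for 1290.70 is 28.5%.
Origin Bralara qualifies under the Ravune–Bralara agreement and 1290.70 is covered: preferential rate 27% applies instead.
Duty = €28,888.12 × 27% = €7,799.79.
Total = €90,659.55 + €0.00 + €7,799.79 = €98,459.34.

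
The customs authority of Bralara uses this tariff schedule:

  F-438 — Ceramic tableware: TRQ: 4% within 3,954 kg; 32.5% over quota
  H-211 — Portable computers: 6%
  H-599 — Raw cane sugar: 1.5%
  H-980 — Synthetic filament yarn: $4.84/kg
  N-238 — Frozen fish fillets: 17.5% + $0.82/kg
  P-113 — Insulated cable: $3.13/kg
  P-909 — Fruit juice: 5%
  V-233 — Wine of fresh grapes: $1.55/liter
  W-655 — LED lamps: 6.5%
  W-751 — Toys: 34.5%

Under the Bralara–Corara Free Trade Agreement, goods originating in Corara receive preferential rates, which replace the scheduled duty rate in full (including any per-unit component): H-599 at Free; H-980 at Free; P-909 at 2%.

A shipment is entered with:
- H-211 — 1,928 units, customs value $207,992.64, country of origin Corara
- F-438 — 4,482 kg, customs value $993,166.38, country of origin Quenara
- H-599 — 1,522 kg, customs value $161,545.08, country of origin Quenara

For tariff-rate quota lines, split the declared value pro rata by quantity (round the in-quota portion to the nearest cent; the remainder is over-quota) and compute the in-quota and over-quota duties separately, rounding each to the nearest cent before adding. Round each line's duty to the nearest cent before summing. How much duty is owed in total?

$87,974.25

Line 1 (H-211, Corara, 1,928 units, $207,992.64):
Base rate for H-211 is 6%.
Origin Corara is the FTA partner but H-211 is not on the preference list; base rate stands.
Duty = $207,992.64 × 6% = $12,479.56.
Line 2 (F-438, Quenara, 4,482 kg, $993,166.38):
Code F-438 is under a tariff-rate quota (threshold 3,954 kg). In-quota: 3,954 kg at 4%; over-quota: 528 kg at 32.5%.
Pro-rata value split: in-quota = $993,166.38 × 3,954/4,482 = $876,166.86; over-quota = $993,166.38 − $876,166.86 = $116,999.52.
In-quota duty = $876,166.86 × 4% = $35,046.67. Over-quota duty = $116,999.52 × 32.5% = $38,024.84.
Line duty = $35,046.67 + $38,024.84 = $73,071.51.
Line 3 (H-599, Quenara, 1,522 kg, $161,545.08):
Base rate for H-599 is 1.5%.
H-599 has an FTA preferential rate, but origin Quenara is not Corara; base rate stands.
Duty = $161,545.08 × 1.5% = $2,423.18.
Total = $12,479.56 + $73,071.51 + $2,423.18 = $87,974.25.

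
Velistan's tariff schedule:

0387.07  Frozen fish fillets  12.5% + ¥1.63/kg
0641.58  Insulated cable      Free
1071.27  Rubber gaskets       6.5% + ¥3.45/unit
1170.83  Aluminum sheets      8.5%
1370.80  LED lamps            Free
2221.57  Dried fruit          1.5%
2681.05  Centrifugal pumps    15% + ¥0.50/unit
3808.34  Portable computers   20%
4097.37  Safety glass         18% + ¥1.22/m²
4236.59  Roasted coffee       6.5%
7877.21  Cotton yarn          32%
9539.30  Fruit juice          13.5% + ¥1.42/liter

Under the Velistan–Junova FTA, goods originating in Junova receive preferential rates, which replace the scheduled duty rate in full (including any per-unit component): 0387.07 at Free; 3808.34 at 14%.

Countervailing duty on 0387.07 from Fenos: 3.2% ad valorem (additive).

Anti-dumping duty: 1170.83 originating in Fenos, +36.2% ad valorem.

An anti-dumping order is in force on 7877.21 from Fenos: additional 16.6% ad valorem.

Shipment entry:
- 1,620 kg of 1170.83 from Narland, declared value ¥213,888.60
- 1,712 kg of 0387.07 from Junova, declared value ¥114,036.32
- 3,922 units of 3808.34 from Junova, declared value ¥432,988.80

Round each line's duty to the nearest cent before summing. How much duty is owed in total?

Line 1 (1170.83, Narland, 1,620 kg, ¥213,888.60):
Base rate for 1170.83 is 8.5%.
The additional-duty order on 1170.83 targets Fenos, not Narland; it does not apply.
Duty = ¥213,888.60 × 8.5% = ¥18,180.53.
Line 2 (0387.07, Junova, 1,712 kg, ¥114,036.32):
Base rate for 0387.07 is 12.5% + ¥1.63/kg.
Origin Junova qualifies under the Velistan–Junova agreement and 0387.07 is covered: preferential rate Free applies instead.
The additional-duty order on 0387.07 targets Fenos, not Junova; it does not apply.
Duty = ¥114,036.32 × 0% = ¥0.00.
Line 3 (3808.34, Junova, 3,922 units, ¥432,988.80):
Base rate for 3808.34 is 20%.
Origin Junova qualifies under the Velistan–Junova agreement and 3808.34 is covered: preferential rate 14% applies instead.
Duty = ¥432,988.80 × 14% = ¥60,618.43.
Total = ¥18,180.53 + ¥0.00 + ¥60,618.43 = ¥78,798.96.

¥78,798.96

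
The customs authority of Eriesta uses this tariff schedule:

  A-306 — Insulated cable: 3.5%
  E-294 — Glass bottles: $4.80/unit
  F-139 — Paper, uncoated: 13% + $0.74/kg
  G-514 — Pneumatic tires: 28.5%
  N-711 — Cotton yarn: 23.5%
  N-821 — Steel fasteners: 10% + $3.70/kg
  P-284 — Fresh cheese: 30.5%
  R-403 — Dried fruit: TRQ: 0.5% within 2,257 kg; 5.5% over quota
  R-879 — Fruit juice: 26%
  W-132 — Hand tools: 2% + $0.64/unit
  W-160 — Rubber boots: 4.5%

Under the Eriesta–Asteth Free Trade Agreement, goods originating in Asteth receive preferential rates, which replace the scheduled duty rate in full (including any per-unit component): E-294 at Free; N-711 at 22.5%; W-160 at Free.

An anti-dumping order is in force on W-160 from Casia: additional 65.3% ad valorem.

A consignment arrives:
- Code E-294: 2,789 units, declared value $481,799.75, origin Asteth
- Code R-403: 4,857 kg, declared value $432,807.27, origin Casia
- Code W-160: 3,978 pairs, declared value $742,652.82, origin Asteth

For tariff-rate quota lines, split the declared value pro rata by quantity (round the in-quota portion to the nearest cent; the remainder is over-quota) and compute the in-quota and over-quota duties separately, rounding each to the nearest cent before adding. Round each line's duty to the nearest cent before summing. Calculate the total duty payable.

$13,748.34

Line 1 (E-294, Asteth, 2,789 units, $481,799.75):
Base rate for E-294 is $4.80/unit.
Origin Asteth qualifies under the Eriesta–Asteth agreement and E-294 is covered: preferential rate Free applies instead.
Duty = $481,799.75 × 0% = $0.00.
Line 2 (R-403, Casia, 4,857 kg, $432,807.27):
Code R-403 is under a tariff-rate quota (threshold 2,257 kg). In-quota: 2,257 kg at 0.5%; over-quota: 2,600 kg at 5.5%.
Pro-rata value split: in-quota = $432,807.27 × 2,257/4,857 = $201,121.27; over-quota = $432,807.27 − $201,121.27 = $231,686.00.
In-quota duty = $201,121.27 × 0.5% = $1,005.61. Over-quota duty = $231,686.00 × 5.5% = $12,742.73.
Line duty = $1,005.61 + $12,742.73 = $13,748.34.
Line 3 (W-160, Asteth, 3,978 pairs, $742,652.82):
Base rate for W-160 is 4.5%.
Origin Asteth qualifies under the Eriesta–Asteth agreement and W-160 is covered: preferential rate Free applies instead.
The additional-duty order on W-160 targets Casia, not Asteth; it does not apply.
Duty = $742,652.82 × 0% = $0.00.
Total = $0.00 + $13,748.34 + $0.00 = $13,748.34.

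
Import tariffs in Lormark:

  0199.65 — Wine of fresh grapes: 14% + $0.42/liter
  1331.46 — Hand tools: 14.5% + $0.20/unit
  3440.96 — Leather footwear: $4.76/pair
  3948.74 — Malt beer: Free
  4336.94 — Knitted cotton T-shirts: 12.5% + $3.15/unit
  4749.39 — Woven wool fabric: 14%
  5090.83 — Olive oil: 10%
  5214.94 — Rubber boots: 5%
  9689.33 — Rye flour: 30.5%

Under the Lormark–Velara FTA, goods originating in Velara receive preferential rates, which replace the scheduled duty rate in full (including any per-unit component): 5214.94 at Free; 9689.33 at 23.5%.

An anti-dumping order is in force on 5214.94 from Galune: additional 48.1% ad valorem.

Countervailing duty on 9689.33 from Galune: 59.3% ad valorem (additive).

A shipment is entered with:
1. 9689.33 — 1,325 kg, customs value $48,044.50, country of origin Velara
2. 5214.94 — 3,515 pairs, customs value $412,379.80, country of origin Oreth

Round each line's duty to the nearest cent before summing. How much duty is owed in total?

$31,909.45

Line 1 (9689.33, Velara, 1,325 kg, $48,044.50):
Base rate for 9689.33 is 30.5%.
Origin Velara qualifies under the Lormark–Velara agreement and 9689.33 is covered: preferential rate 23.5% applies instead.
The additional-duty order on 9689.33 targets Galune, not Velara; it does not apply.
Duty = $48,044.50 × 23.5% = $11,290.46.
Line 2 (5214.94, Oreth, 3,515 pairs, $412,379.80):
Base rate for 5214.94 is 5%.
5214.94 has an FTA preferential rate, but origin Oreth is not Velara; base rate stands.
The additional-duty order on 5214.94 targets Galune, not Oreth; it does not apply.
Duty = $412,379.80 × 5% = $20,618.99.
Total = $11,290.46 + $20,618.99 = $31,909.45.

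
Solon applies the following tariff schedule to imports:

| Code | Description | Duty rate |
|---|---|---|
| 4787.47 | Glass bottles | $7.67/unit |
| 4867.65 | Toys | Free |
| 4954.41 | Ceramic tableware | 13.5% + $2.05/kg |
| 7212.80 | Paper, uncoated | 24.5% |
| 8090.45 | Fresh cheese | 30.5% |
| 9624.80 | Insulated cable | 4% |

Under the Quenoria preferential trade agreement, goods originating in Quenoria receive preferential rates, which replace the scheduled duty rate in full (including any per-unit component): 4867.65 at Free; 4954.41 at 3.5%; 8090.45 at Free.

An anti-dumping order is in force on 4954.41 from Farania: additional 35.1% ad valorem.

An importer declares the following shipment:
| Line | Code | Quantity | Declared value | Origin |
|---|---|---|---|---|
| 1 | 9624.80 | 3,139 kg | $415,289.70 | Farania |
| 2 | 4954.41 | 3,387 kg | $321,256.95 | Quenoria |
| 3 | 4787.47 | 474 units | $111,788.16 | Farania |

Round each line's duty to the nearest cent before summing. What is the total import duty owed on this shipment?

$31,491.16

Line 1 (9624.80, Farania, 3,139 kg, $415,289.70):
Base rate for 9624.80 is 4%.
Duty = $415,289.70 × 4% = $16,611.59.
Line 2 (4954.41, Quenoria, 3,387 kg, $321,256.95):
Base rate for 4954.41 is 13.5% + $2.05/kg.
Origin Quenoria qualifies under the Solon–Quenoria agreement and 4954.41 is covered: preferential rate 3.5% applies instead.
The additional-duty order on 4954.41 targets Farania, not Quenoria; it does not apply.
Duty = $321,256.95 × 3.5% = $11,243.99.
Line 3 (4787.47, Farania, 474 units, $111,788.16):
Base rate for 4787.47 is $7.67/unit.
Duty = 474 × $7.67 = $3,635.58.
Total = $16,611.59 + $11,243.99 + $3,635.58 = $31,491.16.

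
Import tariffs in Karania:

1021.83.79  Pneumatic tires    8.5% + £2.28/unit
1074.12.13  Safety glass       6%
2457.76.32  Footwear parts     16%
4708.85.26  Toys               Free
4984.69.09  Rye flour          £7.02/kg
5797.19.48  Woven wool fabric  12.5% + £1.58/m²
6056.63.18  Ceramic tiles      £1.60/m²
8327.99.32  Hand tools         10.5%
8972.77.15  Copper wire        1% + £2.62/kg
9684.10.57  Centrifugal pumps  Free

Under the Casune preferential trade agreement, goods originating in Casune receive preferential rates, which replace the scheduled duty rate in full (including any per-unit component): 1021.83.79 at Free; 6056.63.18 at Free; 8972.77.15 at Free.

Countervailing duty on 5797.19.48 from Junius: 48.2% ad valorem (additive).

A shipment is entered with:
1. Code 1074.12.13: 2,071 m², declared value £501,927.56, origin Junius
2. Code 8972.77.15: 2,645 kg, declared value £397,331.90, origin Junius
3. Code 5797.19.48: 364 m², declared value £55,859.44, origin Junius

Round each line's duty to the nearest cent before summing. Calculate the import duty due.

Line 1 (1074.12.13, Junius, 2,071 m², £501,927.56):
Base rate for 1074.12.13 is 6%.
Duty = £501,927.56 × 6% = £30,115.65.
Line 2 (8972.77.15, Junius, 2,645 kg, £397,331.90):
Base rate for 8972.77.15 is 1% + £2.62/kg.
8972.77.15 has an FTA preferential rate, but origin Junius is not Casune; base rate stands.
Duty = £397,331.90 × 1% + 2,645 × £2.62 = £10,903.22.
Line 3 (5797.19.48, Junius, 364 m², £55,859.44):
Base rate for 5797.19.48 is 12.5% + £1.58/m².
Additional duty on 5797.19.48 from Junius: +48.2%. Applied ad valorem rate: 12.5% + 48.2% = 60.7%.
Duty = £55,859.44 × 60.7% + 364 × £1.58 = £34,481.80.
Total = £30,115.65 + £10,903.22 + £34,481.80 = £75,500.67.

£75,500.67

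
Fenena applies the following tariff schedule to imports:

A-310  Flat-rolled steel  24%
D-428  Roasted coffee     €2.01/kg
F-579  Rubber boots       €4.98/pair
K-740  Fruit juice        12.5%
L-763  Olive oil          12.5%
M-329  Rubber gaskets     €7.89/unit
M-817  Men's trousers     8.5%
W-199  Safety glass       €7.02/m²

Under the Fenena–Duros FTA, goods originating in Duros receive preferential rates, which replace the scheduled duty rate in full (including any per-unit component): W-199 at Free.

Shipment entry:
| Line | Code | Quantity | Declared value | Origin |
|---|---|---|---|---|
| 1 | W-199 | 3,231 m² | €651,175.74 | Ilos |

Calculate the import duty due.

Line 1 (W-199, Ilos, 3,231 m², €651,175.74):
Base rate for W-199 is €7.02/m².
W-199 has an FTA preferential rate, but origin Ilos is not Duros; base rate stands.
Duty = 3,231 × €7.02 = €22,681.62.

€22,681.62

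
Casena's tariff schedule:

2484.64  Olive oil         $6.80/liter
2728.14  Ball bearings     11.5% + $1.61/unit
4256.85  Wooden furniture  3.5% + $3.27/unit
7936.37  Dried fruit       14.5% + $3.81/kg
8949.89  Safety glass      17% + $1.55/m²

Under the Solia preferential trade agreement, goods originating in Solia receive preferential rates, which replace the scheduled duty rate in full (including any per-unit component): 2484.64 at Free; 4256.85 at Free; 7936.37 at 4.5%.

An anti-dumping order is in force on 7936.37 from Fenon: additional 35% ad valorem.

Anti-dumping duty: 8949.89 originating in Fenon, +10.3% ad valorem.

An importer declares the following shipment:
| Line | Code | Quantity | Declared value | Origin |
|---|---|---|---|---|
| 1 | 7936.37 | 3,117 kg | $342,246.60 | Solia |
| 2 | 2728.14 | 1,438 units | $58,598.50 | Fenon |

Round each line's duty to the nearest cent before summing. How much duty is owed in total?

Line 1 (7936.37, Solia, 3,117 kg, $342,246.60):
Base rate for 7936.37 is 14.5% + $3.81/kg.
Origin Solia qualifies under the Casena–Solia agreement and 7936.37 is covered: preferential rate 4.5% applies instead.
The additional-duty order on 7936.37 targets Fenon, not Solia; it does not apply.
Duty = $342,246.60 × 4.5% = $15,401.10.
Line 2 (2728.14, Fenon, 1,438 units, $58,598.50):
Base rate for 2728.14 is 11.5% + $1.61/unit.
Duty = $58,598.50 × 11.5% + 1,438 × $1.61 = $9,054.01.
Total = $15,401.10 + $9,054.01 = $24,455.11.

$24,455.11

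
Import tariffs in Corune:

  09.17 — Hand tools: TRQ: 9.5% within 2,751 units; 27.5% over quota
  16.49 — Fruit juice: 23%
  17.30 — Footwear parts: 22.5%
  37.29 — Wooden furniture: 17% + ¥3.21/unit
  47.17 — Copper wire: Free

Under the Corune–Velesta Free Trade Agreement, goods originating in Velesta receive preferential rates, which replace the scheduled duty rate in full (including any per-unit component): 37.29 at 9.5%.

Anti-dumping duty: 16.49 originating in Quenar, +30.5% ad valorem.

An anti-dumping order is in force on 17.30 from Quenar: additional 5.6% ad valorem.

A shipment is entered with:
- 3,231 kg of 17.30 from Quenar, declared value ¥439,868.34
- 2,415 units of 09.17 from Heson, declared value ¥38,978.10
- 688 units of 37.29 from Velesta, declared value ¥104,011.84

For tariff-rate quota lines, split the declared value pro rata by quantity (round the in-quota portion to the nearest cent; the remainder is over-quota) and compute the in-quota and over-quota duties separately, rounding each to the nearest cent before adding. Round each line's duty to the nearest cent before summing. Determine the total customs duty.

Line 1 (17.30, Quenar, 3,231 kg, ¥439,868.34):
Base rate for 17.30 is 22.5%.
Additional duty on 17.30 from Quenar: +5.6%. Applied ad valorem rate: 22.5% + 5.6% = 28.1%.
Duty = ¥439,868.34 × 28.1% = ¥123,603.00.
Line 2 (09.17, Heson, 2,415 units, ¥38,978.10):
Code 09.17 is under a tariff-rate quota (threshold 2,751 units). Quantity 2,415 units is within the quota, so the in-quota rate 9.5% applies to the full value.
Duty = ¥38,978.10 × 9.5% = ¥3,702.92.
Line 3 (37.29, Velesta, 688 units, ¥104,011.84):
Base rate for 37.29 is 17% + ¥3.21/unit.
Origin Velesta qualifies under the Corune–Velesta agreement and 37.29 is covered: preferential rate 9.5% applies instead.
Duty = ¥104,011.84 × 9.5% = ¥9,881.12.
Total = ¥123,603.00 + ¥3,702.92 + ¥9,881.12 = ¥137,187.04.

¥137,187.04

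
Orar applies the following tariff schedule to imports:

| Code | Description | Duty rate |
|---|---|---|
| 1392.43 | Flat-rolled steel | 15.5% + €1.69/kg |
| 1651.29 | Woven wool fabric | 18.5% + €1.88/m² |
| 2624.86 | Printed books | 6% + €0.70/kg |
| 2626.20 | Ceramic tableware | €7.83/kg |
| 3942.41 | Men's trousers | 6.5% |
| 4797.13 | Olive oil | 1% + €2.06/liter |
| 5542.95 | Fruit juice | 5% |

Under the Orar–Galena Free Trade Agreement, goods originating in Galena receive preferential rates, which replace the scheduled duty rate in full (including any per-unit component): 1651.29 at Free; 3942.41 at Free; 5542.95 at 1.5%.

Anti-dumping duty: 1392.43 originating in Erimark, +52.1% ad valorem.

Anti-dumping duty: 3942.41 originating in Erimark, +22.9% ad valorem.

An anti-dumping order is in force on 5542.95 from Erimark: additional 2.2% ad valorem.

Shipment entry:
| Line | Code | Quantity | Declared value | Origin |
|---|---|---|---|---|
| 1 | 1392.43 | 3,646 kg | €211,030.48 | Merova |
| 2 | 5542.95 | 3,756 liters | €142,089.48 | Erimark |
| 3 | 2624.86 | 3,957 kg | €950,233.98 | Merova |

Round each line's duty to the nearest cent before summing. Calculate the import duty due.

€108,885.84

Line 1 (1392.43, Merova, 3,646 kg, €211,030.48):
Base rate for 1392.43 is 15.5% + €1.69/kg.
The additional-duty order on 1392.43 targets Erimark, not Merova; it does not apply.
Duty = €211,030.48 × 15.5% + 3,646 × €1.69 = €38,871.46.
Line 2 (5542.95, Erimark, 3,756 liters, €142,089.48):
Base rate for 5542.95 is 5%.
5542.95 has an FTA preferential rate, but origin Erimark is not Galena; base rate stands.
Additional duty on 5542.95 from Erimark: +2.2%. Applied ad valorem rate: 5% + 2.2% = 7.2%.
Duty = €142,089.48 × 7.2% = €10,230.44.
Line 3 (2624.86, Merova, 3,957 kg, €950,233.98):
Base rate for 2624.86 is 6% + €0.70/kg.
Duty = €950,233.98 × 6% + 3,957 × €0.70 = €59,783.94.
Total = €38,871.46 + €10,230.44 + €59,783.94 = €108,885.84.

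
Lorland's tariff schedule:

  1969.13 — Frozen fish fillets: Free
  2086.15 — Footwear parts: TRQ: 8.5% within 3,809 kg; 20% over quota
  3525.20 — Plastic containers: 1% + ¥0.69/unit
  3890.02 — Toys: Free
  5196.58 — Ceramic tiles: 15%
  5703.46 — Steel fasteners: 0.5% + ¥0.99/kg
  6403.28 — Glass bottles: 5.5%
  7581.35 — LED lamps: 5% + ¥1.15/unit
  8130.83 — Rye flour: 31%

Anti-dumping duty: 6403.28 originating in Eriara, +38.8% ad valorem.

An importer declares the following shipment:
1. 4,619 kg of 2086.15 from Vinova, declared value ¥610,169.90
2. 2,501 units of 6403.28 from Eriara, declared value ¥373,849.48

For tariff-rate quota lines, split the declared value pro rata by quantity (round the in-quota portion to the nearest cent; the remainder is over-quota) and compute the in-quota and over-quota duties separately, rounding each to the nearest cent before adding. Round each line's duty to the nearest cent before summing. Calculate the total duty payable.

Line 1 (2086.15, Vinova, 4,619 kg, ¥610,169.90):
Code 2086.15 is under a tariff-rate quota (threshold 3,809 kg). In-quota: 3,809 kg at 8.5%; over-quota: 810 kg at 20%.
Pro-rata value split: in-quota = ¥610,169.90 × 3,809/4,619 = ¥503,168.90; over-quota = ¥610,169.90 − ¥503,168.90 = ¥107,001.00.
In-quota duty = ¥503,168.90 × 8.5% = ¥42,769.36. Over-quota duty = ¥107,001.00 × 20% = ¥21,400.20.
Line duty = ¥42,769.36 + ¥21,400.20 = ¥64,169.56.
Line 2 (6403.28, Eriara, 2,501 units, ¥373,849.48):
Base rate for 6403.28 is 5.5%.
Additional duty on 6403.28 from Eriara: +38.8%. Applied ad valorem rate: 5.5% + 38.8% = 44.3%.
Duty = ¥373,849.48 × 44.3% = ¥165,615.32.
Total = ¥64,169.56 + ¥165,615.32 = ¥229,784.88.

¥229,784.88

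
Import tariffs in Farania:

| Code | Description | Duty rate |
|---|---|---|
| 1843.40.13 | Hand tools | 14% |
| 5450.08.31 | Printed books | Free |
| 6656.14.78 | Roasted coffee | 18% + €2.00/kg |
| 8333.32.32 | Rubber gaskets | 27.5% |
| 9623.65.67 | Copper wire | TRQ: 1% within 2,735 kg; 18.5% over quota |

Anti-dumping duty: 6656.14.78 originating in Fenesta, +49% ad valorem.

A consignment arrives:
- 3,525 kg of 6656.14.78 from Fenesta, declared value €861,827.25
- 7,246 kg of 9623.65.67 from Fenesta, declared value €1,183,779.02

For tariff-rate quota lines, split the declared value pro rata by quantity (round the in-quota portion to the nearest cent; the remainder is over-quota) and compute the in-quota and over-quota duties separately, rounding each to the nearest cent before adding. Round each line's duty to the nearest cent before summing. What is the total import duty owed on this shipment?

Line 1 (6656.14.78, Fenesta, 3,525 kg, €861,827.25):
Base rate for 6656.14.78 is 18% + €2.00/kg.
Additional duty on 6656.14.78 from Fenesta: +49%. Applied ad valorem rate: 18% + 49% = 67%.
Duty = €861,827.25 × 67% + 3,525 × €2.00 = €584,474.26.
Line 2 (9623.65.67, Fenesta, 7,246 kg, €1,183,779.02):
Code 9623.65.67 is under a tariff-rate quota (threshold 2,735 kg). In-quota: 2,735 kg at 1%; over-quota: 4,511 kg at 18.5%.
Pro-rata value split: in-quota = €1,183,779.02 × 2,735/7,246 = €446,816.95; over-quota = €1,183,779.02 − €446,816.95 = €736,962.07.
In-quota duty = €446,816.95 × 1% = €4,468.17. Over-quota duty = €736,962.07 × 18.5% = €136,337.98.
Line duty = €4,468.17 + €136,337.98 = €140,806.15.
Total = €584,474.26 + €140,806.15 = €725,280.41.

€725,280.41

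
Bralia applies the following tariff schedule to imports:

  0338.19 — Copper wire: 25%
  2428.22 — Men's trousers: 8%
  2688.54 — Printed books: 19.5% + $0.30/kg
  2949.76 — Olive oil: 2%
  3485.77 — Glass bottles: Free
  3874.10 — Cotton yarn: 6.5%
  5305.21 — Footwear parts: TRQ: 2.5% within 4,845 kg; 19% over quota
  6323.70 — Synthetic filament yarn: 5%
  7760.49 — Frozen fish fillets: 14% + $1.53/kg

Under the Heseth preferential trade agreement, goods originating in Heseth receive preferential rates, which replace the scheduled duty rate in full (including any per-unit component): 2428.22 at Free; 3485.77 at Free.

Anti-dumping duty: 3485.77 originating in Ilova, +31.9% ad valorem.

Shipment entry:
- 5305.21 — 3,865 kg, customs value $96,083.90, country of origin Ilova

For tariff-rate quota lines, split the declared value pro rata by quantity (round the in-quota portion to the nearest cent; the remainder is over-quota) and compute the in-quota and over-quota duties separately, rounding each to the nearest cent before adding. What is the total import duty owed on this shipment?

$2,402.10

Line 1 (5305.21, Ilova, 3,865 kg, $96,083.90):
Code 5305.21 is under a tariff-rate quota (threshold 4,845 kg). Quantity 3,865 kg is within the quota, so the in-quota rate 2.5% applies to the full value.
Duty = $96,083.90 × 2.5% = $2,402.10.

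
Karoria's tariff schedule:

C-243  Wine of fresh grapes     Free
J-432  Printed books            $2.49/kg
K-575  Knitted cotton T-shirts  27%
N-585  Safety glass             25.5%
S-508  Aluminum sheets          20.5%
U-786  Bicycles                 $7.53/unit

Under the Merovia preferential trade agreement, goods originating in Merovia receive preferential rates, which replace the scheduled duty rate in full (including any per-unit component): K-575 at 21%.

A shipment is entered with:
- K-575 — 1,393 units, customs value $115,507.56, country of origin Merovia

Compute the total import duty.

$24,256.59

Line 1 (K-575, Merovia, 1,393 units, $115,507.56):
Base rate for K-575 is 27%.
Origin Merovia qualifies under the Karoria–Merovia agreement and K-575 is covered: preferential rate 21% applies instead.
Duty = $115,507.56 × 21% = $24,256.59.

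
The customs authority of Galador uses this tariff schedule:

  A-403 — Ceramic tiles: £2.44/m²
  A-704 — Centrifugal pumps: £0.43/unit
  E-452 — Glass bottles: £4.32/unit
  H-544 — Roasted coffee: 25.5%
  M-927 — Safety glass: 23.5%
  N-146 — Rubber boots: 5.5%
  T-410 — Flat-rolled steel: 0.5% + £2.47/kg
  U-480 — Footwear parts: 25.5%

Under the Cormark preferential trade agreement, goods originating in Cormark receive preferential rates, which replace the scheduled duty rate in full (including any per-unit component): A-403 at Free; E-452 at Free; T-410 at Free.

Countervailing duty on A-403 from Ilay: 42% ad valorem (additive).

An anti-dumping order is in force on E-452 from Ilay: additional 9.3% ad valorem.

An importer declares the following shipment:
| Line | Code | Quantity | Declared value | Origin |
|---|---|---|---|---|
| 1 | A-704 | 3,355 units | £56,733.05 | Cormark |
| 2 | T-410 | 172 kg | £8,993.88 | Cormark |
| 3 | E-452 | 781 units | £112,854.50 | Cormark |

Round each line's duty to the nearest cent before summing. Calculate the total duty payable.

Line 1 (A-704, Cormark, 3,355 units, £56,733.05):
Base rate for A-704 is £0.43/unit.
Origin Cormark is the FTA partner but A-704 is not on the preference list; base rate stands.
Duty = 3,355 × £0.43 = £1,442.65.
Line 2 (T-410, Cormark, 172 kg, £8,993.88):
Base rate for T-410 is 0.5% + £2.47/kg.
Origin Cormark qualifies under the Galador–Cormark agreement and T-410 is covered: preferential rate Free applies instead.
Duty = £8,993.88 × 0% = £0.00.
Line 3 (E-452, Cormark, 781 units, £112,854.50):
Base rate for E-452 is £4.32/unit.
Origin Cormark qualifies under the Galador–Cormark agreement and E-452 is covered: preferential rate Free applies instead.
The additional-duty order on E-452 targets Ilay, not Cormark; it does not apply.
Duty = £112,854.50 × 0% = £0.00.
Total = £1,442.65 + £0.00 + £0.00 = £1,442.65.

£1,442.65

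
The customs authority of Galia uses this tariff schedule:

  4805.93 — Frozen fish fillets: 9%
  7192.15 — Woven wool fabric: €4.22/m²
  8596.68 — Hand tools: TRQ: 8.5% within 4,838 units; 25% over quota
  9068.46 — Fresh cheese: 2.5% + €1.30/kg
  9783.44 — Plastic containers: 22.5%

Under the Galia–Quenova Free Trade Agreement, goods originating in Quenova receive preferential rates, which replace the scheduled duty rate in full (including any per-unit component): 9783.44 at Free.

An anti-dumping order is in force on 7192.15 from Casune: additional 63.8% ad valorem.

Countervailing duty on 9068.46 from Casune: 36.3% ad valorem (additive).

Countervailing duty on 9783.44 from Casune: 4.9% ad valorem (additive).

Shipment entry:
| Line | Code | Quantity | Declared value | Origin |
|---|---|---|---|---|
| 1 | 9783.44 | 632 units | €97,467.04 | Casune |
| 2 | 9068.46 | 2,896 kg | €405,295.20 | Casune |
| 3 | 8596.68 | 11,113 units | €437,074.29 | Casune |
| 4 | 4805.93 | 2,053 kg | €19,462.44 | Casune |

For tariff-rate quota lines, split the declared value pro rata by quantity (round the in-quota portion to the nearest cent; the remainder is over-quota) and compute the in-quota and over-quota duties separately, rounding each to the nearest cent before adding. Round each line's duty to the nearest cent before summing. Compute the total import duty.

€267,349.55

Line 1 (9783.44, Casune, 632 units, €97,467.04):
Base rate for 9783.44 is 22.5%.
9783.44 has an FTA preferential rate, but origin Casune is not Quenova; base rate stands.
Additional duty on 9783.44 from Casune: +4.9%. Applied ad valorem rate: 22.5% + 4.9% = 27.4%.
Duty = €97,467.04 × 27.4% = €26,705.97.
Line 2 (9068.46, Casune, 2,896 kg, €405,295.20):
Base rate for 9068.46 is 2.5% + €1.30/kg.
Additional duty on 9068.46 from Casune: +36.3%. Applied ad valorem rate: 2.5% + 36.3% = 38.8%.
Duty = €405,295.20 × 38.8% + 2,896 × €1.30 = €161,019.34.
Line 3 (8596.68, Casune, 11,113 units, €437,074.29):
Code 8596.68 is under a tariff-rate quota (threshold 4,838 units). In-quota: 4,838 units at 8.5%; over-quota: 6,275 units at 25%.
Pro-rata value split: in-quota = €437,074.29 × 4,838/11,113 = €190,278.54; over-quota = €437,074.29 − €190,278.54 = €246,795.75.
In-quota duty = €190,278.54 × 8.5% = €16,173.68. Over-quota duty = €246,795.75 × 25% = €61,698.94.
Line duty = €16,173.68 + €61,698.94 = €77,872.62.
Line 4 (4805.93, Casune, 2,053 kg, €19,462.44):
Base rate for 4805.93 is 9%.
Duty = €19,462.44 × 9% = €1,751.62.
Total = €26,705.97 + €161,019.34 + €77,872.62 + €1,751.62 = €267,349.55.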